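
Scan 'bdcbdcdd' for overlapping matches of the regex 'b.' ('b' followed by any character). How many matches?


Pattern: b. means 'b' followed by any character.
Scanning 'bdcbdcdd' position-by-position:
  Pos 0: window 'bd' -> MATCH
  Pos 1: window 'dc' -> no
  Pos 2: window 'cb' -> no
  Pos 3: window 'bd' -> MATCH
  Pos 4: window 'dc' -> no
  Pos 5: window 'cd' -> no
  Pos 6: window 'dd' -> no
  Pos 7: window 'd' -> no
Total matches: 2

2


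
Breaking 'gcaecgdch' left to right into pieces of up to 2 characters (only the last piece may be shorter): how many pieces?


'gcaecgdch' has 9 characters.
Chunking with max size 2:
  Chunk 1: 'gc' (positions 0-1)
  Chunk 2: 'ae' (positions 2-3)
  Chunk 3: 'cg' (positions 4-5)
  Chunk 4: 'dc' (positions 6-7)
  Chunk 5: 'h' (positions 8-8)
Total chunks: ceil(9 / 2) = 5

5


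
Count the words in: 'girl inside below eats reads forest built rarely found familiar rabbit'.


Counting words by splitting on spaces:
  Word 1: 'girl'
  Word 2: 'inside'
  Word 3: 'below'
  Word 4: 'eats'
  Word 5: 'reads'
  Word 6: 'forest'
  Word 7: 'built'
  Word 8: 'rarely'
  Word 9: 'found'
  Word 10: 'familiar'
  Word 11: 'rabbit'
Total words: 11

11


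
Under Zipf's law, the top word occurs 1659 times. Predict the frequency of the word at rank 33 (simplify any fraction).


Zipf's law: freq(rank) = f1 / rank
f1 = 1659, rank = 33
freq = 1659 / 33
GCD(1659, 33) = 3
Simplified: 553/11

553/11


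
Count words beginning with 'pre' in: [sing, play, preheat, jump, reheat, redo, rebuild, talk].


Checking each word for prefix 'pre':
  'sing' -> no (count: 0)
  'play' -> no (count: 0)
  'preheat' -> YES, starts with 'pre' (count: 1)
  'jump' -> no (count: 1)
  'reheat' -> no (count: 1)
  'redo' -> no (count: 1)
  'rebuild' -> no (count: 1)
  'talk' -> no (count: 1)
Total with prefix 'pre': 1

1


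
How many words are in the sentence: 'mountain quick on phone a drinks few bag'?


Counting words by splitting on spaces:
  Word 1: 'mountain'
  Word 2: 'quick'
  Word 3: 'on'
  Word 4: 'phone'
  Word 5: 'a'
  Word 6: 'drinks'
  Word 7: 'few'
  Word 8: 'bag'
Total words: 8

8


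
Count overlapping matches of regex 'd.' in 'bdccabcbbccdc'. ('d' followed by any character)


Pattern: d. means 'd' followed by any character.
Scanning 'bdccabcbbccdc' position-by-position:
  Pos 0: window 'bd' -> no
  Pos 1: window 'dc' -> MATCH
  Pos 2: window 'cc' -> no
  Pos 3: window 'ca' -> no
  Pos 4: window 'ab' -> no
  Pos 5: window 'bc' -> no
  Pos 6: window 'cb' -> no
  Pos 7: window 'bb' -> no
  Pos 8: window 'bc' -> no
  Pos 9: window 'cc' -> no
  Pos 10: window 'cd' -> no
  Pos 11: window 'dc' -> MATCH
  Pos 12: window 'c' -> no
Total matches: 2

2


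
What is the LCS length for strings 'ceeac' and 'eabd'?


DP table for LCS of 'ceeac' and 'eabd':
       e  a  b  d
    0  0  0  0  0
  c 0  0  0  0  0
  e 0  1  1  1  1
  e 0  1  1  1  1
  a 0  1  2  2  2
  c 0  1  2  2  2
LCS: 'ea'
LCS length = 2

2


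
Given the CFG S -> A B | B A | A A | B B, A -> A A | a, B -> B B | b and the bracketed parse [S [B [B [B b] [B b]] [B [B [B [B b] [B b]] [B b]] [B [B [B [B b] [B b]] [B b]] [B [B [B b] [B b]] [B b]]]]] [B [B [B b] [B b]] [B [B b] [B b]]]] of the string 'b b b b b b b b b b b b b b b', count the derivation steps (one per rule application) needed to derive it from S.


Every bracketed nonterminal node [X ...] in the tree is produced by exactly one rule application.
Reading the tree off as a leftmost derivation:
  Step 1: S  =>  B B   (applied S -> B B)
  Step 2: B B  =>  B B B   (applied B -> B B)
  Step 3: B B B  =>  B B B B   (applied B -> B B)
  Step 4: B B B B  =>  b B B B   (applied B -> b)
  Step 5: b B B B  =>  b b B B   (applied B -> b)
  Step 6: b b B B  =>  b b B B B   (applied B -> B B)
  Step 7: b b B B B  =>  b b B B B B   (applied B -> B B)
  Step 8: b b B B B B  =>  b b B B B B B   (applied B -> B B)
  Step 9: b b B B B B B  =>  b b b B B B B   (applied B -> b)
  Step 10: b b b B B B B  =>  b b b b B B B   (applied B -> b)
  Step 11: b b b b B B B  =>  b b b b b B B   (applied B -> b)
  Step 12: b b b b b B B  =>  b b b b b B B B   (applied B -> B B)
  Step 13: b b b b b B B B  =>  b b b b b B B B B   (applied B -> B B)
  Step 14: b b b b b B B B B  =>  b b b b b B B B B B   (applied B -> B B)
  Step 15: b b b b b B B B B B  =>  b b b b b b B B B B   (applied B -> b)
  Step 16: b b b b b b B B B B  =>  b b b b b b b B B B   (applied B -> b)
  Step 17: b b b b b b b B B B  =>  b b b b b b b b B B   (applied B -> b)
  Step 18: b b b b b b b b B B  =>  b b b b b b b b B B B   (applied B -> B B)
  Step 19: b b b b b b b b B B B  =>  b b b b b b b b B B B B   (applied B -> B B)
  Step 20: b b b b b b b b B B B B  =>  b b b b b b b b b B B B   (applied B -> b)
  Step 21: b b b b b b b b b B B B  =>  b b b b b b b b b b B B   (applied B -> b)
  Step 22: b b b b b b b b b b B B  =>  b b b b b b b b b b b B   (applied B -> b)
  Step 23: b b b b b b b b b b b B  =>  b b b b b b b b b b b B B   (applied B -> B B)
  Step 24: b b b b b b b b b b b B B  =>  b b b b b b b b b b b B B B   (applied B -> B B)
  Step 25: b b b b b b b b b b b B B B  =>  b b b b b b b b b b b b B B   (applied B -> b)
  Step 26: b b b b b b b b b b b b B B  =>  b b b b b b b b b b b b b B   (applied B -> b)
  Step 27: b b b b b b b b b b b b b B  =>  b b b b b b b b b b b b b B B   (applied B -> B B)
  Step 28: b b b b b b b b b b b b b B B  =>  b b b b b b b b b b b b b b B   (applied B -> b)
  Step 29: b b b b b b b b b b b b b b B  =>  b b b b b b b b b b b b b b b   (applied B -> b)
Final yield: b b b b b b b b b b b b b b b
Total rewrite steps: 29

29


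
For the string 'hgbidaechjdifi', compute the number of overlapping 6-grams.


String 'hgbidaechjdifi' has length L = 14.
Number of overlapping n-grams = L - n + 1
Substituting: 14 - 6 + 1 = 9

9


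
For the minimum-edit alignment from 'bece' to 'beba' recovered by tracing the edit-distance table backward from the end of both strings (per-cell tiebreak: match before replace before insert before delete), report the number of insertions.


Edit distance = 2. Backtracking from cell (4, 4) with preference match > replace > insert > delete,
then listing the resulting alignment 'bece' -> 'beba' left to right:
  Step 1: keep 'b'
  Step 2: keep 'e'
  Step 3: replace c->b
  Step 4: replace e->a
Total insertions: 0

0


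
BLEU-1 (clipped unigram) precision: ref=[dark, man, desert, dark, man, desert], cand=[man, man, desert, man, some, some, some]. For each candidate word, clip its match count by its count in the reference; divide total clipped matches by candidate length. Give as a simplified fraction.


Reference word counts: {'dark': 2, 'desert': 2, 'man': 2}
Checking each candidate word (with clipping):
  'man' -> in reference (ref count 2, used 1/2) -> match (matches: 1)
  'man' -> in reference (ref count 2, used 2/2) -> match (matches: 2)
  'desert' -> in reference (ref count 2, used 1/2) -> match (matches: 3)
  'man' -> ref count 2 already used up (2/2) -> clipped, no match (matches: 3)
  'some' -> not in reference -> no match (matches: 3)
  'some' -> not in reference -> no match (matches: 3)
  'some' -> not in reference -> no match (matches: 3)
Clipped matches: 3, Candidate length: 7
Precision = 3/7

3/7


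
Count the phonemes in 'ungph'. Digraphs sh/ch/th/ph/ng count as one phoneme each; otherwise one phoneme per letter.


Parsing 'ungph' greedily, digraphs first:
  'u' -> vowel phoneme (phonemes so far: 1)
  'ng' -> digraph (1 consonant phoneme) (phonemes so far: 2)
  'ph' -> digraph (1 consonant phoneme) (phonemes so far: 3)
Total phonemes: 3

3


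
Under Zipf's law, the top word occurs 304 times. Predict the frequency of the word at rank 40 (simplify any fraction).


Zipf's law: freq(rank) = f1 / rank
f1 = 304, rank = 40
freq = 304 / 40
GCD(304, 40) = 8
Simplified: 38/5

38/5


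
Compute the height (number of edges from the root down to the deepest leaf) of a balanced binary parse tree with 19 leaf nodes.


In a balanced binary tree with n leaves the deepest leaf is ceil(log2(n)) edges below the root.
log2(19) = 4.2479
ceil(4.2479) = 5
height (edges) = 5

5


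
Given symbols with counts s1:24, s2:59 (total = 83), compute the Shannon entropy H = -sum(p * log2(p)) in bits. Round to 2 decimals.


Computing entropy H = -sum(p_i * log2(p_i)):
  s1: p = 24/83 = 0.2892, -p*log2(p) = 0.5176
  s2: p = 59/83 = 0.7108, -p*log2(p) = 0.3500
H = sum of terms = 0.8676
Rounded to 2 decimals: 0.87

0.87


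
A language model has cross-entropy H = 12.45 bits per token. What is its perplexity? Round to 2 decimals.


Perplexity formula: PP = 2^H
H = 12.45
PP = 2^12.45
Decompose: 2^12.45 = 2^12 * 2^0.45
2^12 = 4096, 2^0.45 ~ 1.3660403
PP ~ 4096 * 1.3660403 = 5595.3010688
Rounded to 2 decimals: 5595.30

5595.30


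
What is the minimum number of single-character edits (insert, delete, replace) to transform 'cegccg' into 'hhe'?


Building DP table for s1='cegccg' (len 6) and s2='hhe' (len 3):
       h  h  e
    0  1  2  3
  c 1  1  2  3
  e 2  2  2  2
  g 3  3  3  3
  c 4  4  4  4
  c 5  5  5  5
  g 6  6  6  6
Edit distance = dp[6][3] = 6

6


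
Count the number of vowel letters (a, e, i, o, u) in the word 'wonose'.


Scanning each character of 'wonose':
  Position 1: 'w' -> consonant (running count: 0)
  Position 2: 'o' -> vowel (running count: 1)
  Position 3: 'n' -> consonant (running count: 1)
  Position 4: 'o' -> vowel (running count: 2)
  Position 5: 's' -> consonant (running count: 2)
  Position 6: 'e' -> vowel (running count: 3)
Total vowels: 3

3


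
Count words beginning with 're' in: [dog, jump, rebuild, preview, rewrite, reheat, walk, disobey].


Checking each word for prefix 're':
  'dog' -> no (count: 0)
  'jump' -> no (count: 0)
  'rebuild' -> YES, starts with 're' (count: 1)
  'preview' -> no (count: 1)
  'rewrite' -> YES, starts with 're' (count: 2)
  'reheat' -> YES, starts with 're' (count: 3)
  'walk' -> no (count: 3)
  'disobey' -> no (count: 3)
Total with prefix 're': 3

3


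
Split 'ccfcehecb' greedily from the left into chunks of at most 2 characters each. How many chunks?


'ccfcehecb' has 9 characters.
Chunking with max size 2:
  Chunk 1: 'cc' (positions 0-1)
  Chunk 2: 'fc' (positions 2-3)
  Chunk 3: 'eh' (positions 4-5)
  Chunk 4: 'ec' (positions 6-7)
  Chunk 5: 'b' (positions 8-8)
Total chunks: ceil(9 / 2) = 5

5


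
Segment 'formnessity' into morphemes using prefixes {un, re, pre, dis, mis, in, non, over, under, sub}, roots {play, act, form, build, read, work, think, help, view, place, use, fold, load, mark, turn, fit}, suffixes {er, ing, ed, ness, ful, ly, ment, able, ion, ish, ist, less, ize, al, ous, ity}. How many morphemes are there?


Segmenting 'formnessity' against the inventory:
  'form' -> root (morpheme 1)
  'ness' -> suffix (morpheme 2)
  'ity' -> suffix (morpheme 3)
Total morphemes: 3

3


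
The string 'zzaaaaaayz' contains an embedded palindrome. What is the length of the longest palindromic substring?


Scanning 'zzaaaaaayz' for palindromic substrings.
Substring at positions 2-7: 'aaaaaa'.
Check: reverse('aaaaaa') = 'aaaaaa' -> palindrome confirmed.
Neighbouring characters ('z' / 'y') break symmetry, so it cannot extend further.
No longer palindromic substring exists; longest length = 6

6


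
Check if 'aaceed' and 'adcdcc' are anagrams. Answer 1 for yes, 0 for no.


Sort characters of 'aaceed': 'aacdee'
Sort characters of 'adcdcc': 'acccdd'
Sorted forms differ -> they are NOT anagrams
Result: 0

0


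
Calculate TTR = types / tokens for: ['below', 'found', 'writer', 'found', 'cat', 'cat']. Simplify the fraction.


Tokens: 6
Unique types: ('below', 'cat', 'found', 'writer') = 4
TTR = 4/6
Simplify: divide both by 2 -> 2/3
TTR = 2/3

2/3


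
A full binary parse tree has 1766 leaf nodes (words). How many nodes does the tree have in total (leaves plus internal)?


Leaf nodes (terminals): 1766
Internal nodes = n - 1 = 1766 - 1 = 1765
Total = leaves + internal = 1766 + 1765 = 3531

3531


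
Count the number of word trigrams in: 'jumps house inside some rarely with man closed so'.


Word trigrams from [9] words:
  Trigram 1: (jumps house inside)
  Trigram 2: (house inside some)
  Trigram 3: (inside some rarely)
  Trigram 4: (some rarely with)
  Trigram 5: (rarely with man)
  Trigram 6: (with man closed)
  Trigram 7: (man closed so)
Total word trigrams: 9 - 2 = 7

7


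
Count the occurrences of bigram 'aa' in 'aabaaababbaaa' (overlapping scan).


Scanning 'aabaaababbaaa' for bigram 'aa':
  Position 0: 'aa' -> MATCH
  Position 1: 'ab' -> no
  Position 2: 'ba' -> no
  Position 3: 'aa' -> MATCH
  Position 4: 'aa' -> MATCH
  Position 5: 'ab' -> no
  Position 6: 'ba' -> no
  Position 7: 'ab' -> no
  Position 8: 'bb' -> no
  Position 9: 'ba' -> no
  Position 10: 'aa' -> MATCH
  Position 11: 'aa' -> MATCH
Total matches: 5

5


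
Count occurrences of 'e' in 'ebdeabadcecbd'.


Scanning 'ebdeabadcecbd' for 'e':
  Position 0: 'e' -> MATCH (count: 1)
  Position 3: 'e' -> MATCH (count: 2)
  Position 9: 'e' -> MATCH (count: 3)
Total occurrences of 'e': 3

3


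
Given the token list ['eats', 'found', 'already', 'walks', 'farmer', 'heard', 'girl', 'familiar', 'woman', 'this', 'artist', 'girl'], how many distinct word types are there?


Listing all tokens and tracking unique types:
  Token 1: 'eats' -> NEW (unique so far: 1)
  Token 2: 'found' -> NEW (unique so far: 2)
  Token 3: 'already' -> NEW (unique so far: 3)
  Token 4: 'walks' -> NEW (unique so far: 4)
  Token 5: 'farmer' -> NEW (unique so far: 5)
  Token 6: 'heard' -> NEW (unique so far: 6)
  Token 7: 'girl' -> NEW (unique so far: 7)
  Token 8: 'familiar' -> NEW (unique so far: 8)
  Token 9: 'woman' -> NEW (unique so far: 9)
  Token 10: 'this' -> NEW (unique so far: 10)
  Token 11: 'artist' -> NEW (unique so far: 11)
  Token 12: 'girl' -> duplicate (unique so far: 11)
Unique types: ('already', 'artist', 'eats', 'familiar', 'farmer', 'found', 'girl', 'heard', 'this', 'walks', 'woman')
Vocabulary size: 11

11


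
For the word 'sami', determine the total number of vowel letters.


Scanning each character of 'sami':
  Position 1: 's' -> consonant (running count: 0)
  Position 2: 'a' -> vowel (running count: 1)
  Position 3: 'm' -> consonant (running count: 1)
  Position 4: 'i' -> vowel (running count: 2)
Total vowels: 2

2


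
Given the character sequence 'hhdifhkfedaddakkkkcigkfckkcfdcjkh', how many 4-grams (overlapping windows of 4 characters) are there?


String 'hhdifhkfedaddakkkkcigkfckkcfdcjkh' has length L = 33.
Number of overlapping n-grams = L - n + 1
Substituting: 33 - 4 + 1 = 30

30


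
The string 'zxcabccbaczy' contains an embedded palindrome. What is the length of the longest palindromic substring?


Scanning 'zxcabccbaczy' for palindromic substrings.
Substring at positions 2-9: 'cabccbac'.
Check: reverse('cabccbac') = 'cabccbac' -> palindrome confirmed.
Neighbouring characters ('x' / 'z') break symmetry, so it cannot extend further.
No longer palindromic substring exists; longest length = 8

8


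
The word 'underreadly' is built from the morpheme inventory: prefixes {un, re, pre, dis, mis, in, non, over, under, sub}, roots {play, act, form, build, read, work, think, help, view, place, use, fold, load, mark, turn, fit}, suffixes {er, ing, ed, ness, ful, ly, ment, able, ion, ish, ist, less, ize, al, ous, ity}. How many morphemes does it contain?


Segmenting 'underreadly' against the inventory:
  'under' -> prefix (morpheme 1)
  'read' -> root (morpheme 2)
  'ly' -> suffix (morpheme 3)
Total morphemes: 3

3


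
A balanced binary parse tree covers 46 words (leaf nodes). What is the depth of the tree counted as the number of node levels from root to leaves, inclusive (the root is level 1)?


In a balanced binary tree with n leaves the deepest leaf is ceil(log2(n)) edges below the root,
so counting node levels inclusive of root and leaves gives ceil(log2(n)) + 1 levels.
log2(46) = 5.5236
ceil(5.5236) = 6
levels = 6 + 1 = 7

7


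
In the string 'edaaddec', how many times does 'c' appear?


Scanning 'edaaddec' for 'c':
  Position 7: 'c' -> MATCH (count: 1)
Total occurrences of 'c': 1

1


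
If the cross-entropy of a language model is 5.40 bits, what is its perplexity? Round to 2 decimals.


Perplexity formula: PP = 2^H
H = 5.40
PP = 2^5.40
Decompose: 2^5.40 = 2^5 * 2^0.40
2^5 = 32, 2^0.40 ~ 1.3195079
PP ~ 32 * 1.3195079 = 42.2242528
Rounded to 2 decimals: 42.22

42.22


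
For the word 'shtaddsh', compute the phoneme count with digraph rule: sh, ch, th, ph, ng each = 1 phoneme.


Parsing 'shtaddsh' greedily, digraphs first:
  'sh' -> digraph (1 consonant phoneme) (phonemes so far: 1)
  't' -> consonant phoneme (phonemes so far: 2)
  'a' -> vowel phoneme (phonemes so far: 3)
  'd' -> consonant phoneme (phonemes so far: 4)
  'd' -> consonant phoneme (phonemes so far: 5)
  'sh' -> digraph (1 consonant phoneme) (phonemes so far: 6)
Total phonemes: 6

6


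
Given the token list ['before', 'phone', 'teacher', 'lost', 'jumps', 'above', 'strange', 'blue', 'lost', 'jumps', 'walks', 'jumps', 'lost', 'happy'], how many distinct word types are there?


Listing all tokens and tracking unique types:
  Token 1: 'before' -> NEW (unique so far: 1)
  Token 2: 'phone' -> NEW (unique so far: 2)
  Token 3: 'teacher' -> NEW (unique so far: 3)
  Token 4: 'lost' -> NEW (unique so far: 4)
  Token 5: 'jumps' -> NEW (unique so far: 5)
  Token 6: 'above' -> NEW (unique so far: 6)
  Token 7: 'strange' -> NEW (unique so far: 7)
  Token 8: 'blue' -> NEW (unique so far: 8)
  Token 9: 'lost' -> duplicate (unique so far: 8)
  Token 10: 'jumps' -> duplicate (unique so far: 8)
  Token 11: 'walks' -> NEW (unique so far: 9)
  Token 12: 'jumps' -> duplicate (unique so far: 9)
  Token 13: 'lost' -> duplicate (unique so far: 9)
  Token 14: 'happy' -> NEW (unique so far: 10)
Unique types: ('above', 'before', 'blue', 'happy', 'jumps', 'lost', 'phone', 'strange', 'teacher', 'walks')
Vocabulary size: 10

10


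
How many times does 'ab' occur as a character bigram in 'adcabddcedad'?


Scanning 'adcabddcedad' for bigram 'ab':
  Position 0: 'ad' -> no
  Position 1: 'dc' -> no
  Position 2: 'ca' -> no
  Position 3: 'ab' -> MATCH
  Position 4: 'bd' -> no
  Position 5: 'dd' -> no
  Position 6: 'dc' -> no
  Position 7: 'ce' -> no
  Position 8: 'ed' -> no
  Position 9: 'da' -> no
  Position 10: 'ad' -> no
Total matches: 1

1


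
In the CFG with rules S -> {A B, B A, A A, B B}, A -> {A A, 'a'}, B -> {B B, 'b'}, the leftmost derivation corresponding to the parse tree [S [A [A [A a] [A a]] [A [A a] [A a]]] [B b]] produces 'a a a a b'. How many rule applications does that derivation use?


Every bracketed nonterminal node [X ...] in the tree is produced by exactly one rule application.
Reading the tree off as a leftmost derivation:
  Step 1: S  =>  A B   (applied S -> A B)
  Step 2: A B  =>  A A B   (applied A -> A A)
  Step 3: A A B  =>  A A A B   (applied A -> A A)
  Step 4: A A A B  =>  a A A B   (applied A -> a)
  Step 5: a A A B  =>  a a A B   (applied A -> a)
  Step 6: a a A B  =>  a a A A B   (applied A -> A A)
  Step 7: a a A A B  =>  a a a A B   (applied A -> a)
  Step 8: a a a A B  =>  a a a a B   (applied A -> a)
  Step 9: a a a a B  =>  a a a a b   (applied B -> b)
Final yield: a a a a b
Total rewrite steps: 9

9


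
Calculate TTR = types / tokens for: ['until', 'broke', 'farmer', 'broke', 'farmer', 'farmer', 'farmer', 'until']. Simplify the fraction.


Tokens: 8
Unique types: ('broke', 'farmer', 'until') = 3
TTR = 3/8
Already in lowest terms.

3/8


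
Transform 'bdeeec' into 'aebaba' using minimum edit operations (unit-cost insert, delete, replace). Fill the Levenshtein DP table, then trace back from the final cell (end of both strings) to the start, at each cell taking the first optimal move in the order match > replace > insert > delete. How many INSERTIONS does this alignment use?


Edit distance = 6. Backtracking from cell (6, 6) with preference match > replace > insert > delete,
then listing the resulting alignment 'bdeeec' -> 'aebaba' left to right:
  Step 1: replace b->a
  Step 2: replace d->e
  Step 3: replace e->b
  Step 4: replace e->a
  Step 5: replace e->b
  Step 6: replace c->a
Total insertions: 0

0


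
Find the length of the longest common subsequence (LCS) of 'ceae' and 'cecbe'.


DP table for LCS of 'ceae' and 'cecbe':
       c  e  c  b  e
    0  0  0  0  0  0
  c 0  1  1  1  1  1
  e 0  1  2  2  2  2
  a 0  1  2  2  2  2
  e 0  1  2  2  2  3
LCS: 'cee'
LCS length = 3

3


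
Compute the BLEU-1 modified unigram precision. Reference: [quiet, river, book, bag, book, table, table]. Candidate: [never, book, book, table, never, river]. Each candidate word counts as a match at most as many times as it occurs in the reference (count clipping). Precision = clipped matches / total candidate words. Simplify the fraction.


Reference word counts: {'bag': 1, 'book': 2, 'quiet': 1, 'river': 1, 'table': 2}
Checking each candidate word (with clipping):
  'never' -> not in reference -> no match (matches: 0)
  'book' -> in reference (ref count 2, used 1/2) -> match (matches: 1)
  'book' -> in reference (ref count 2, used 2/2) -> match (matches: 2)
  'table' -> in reference (ref count 2, used 1/2) -> match (matches: 3)
  'never' -> not in reference -> no match (matches: 3)
  'river' -> in reference (ref count 1, used 1/1) -> match (matches: 4)
Clipped matches: 4, Candidate length: 6
Precision = 4/6 = 2/3

2/3


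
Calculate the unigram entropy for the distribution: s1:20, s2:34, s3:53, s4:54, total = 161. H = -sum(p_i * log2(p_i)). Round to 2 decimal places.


Computing entropy H = -sum(p_i * log2(p_i)):
  s1: p = 20/161 = 0.1242, -p*log2(p) = 0.3738
  s2: p = 34/161 = 0.2112, -p*log2(p) = 0.4738
  s3: p = 53/161 = 0.3292, -p*log2(p) = 0.5277
  s4: p = 54/161 = 0.3354, -p*log2(p) = 0.5286
H = sum of terms = 1.9039
Rounded to 2 decimals: 1.90

1.90


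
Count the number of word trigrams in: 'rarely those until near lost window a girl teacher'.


Word trigrams from [9] words:
  Trigram 1: (rarely those until)
  Trigram 2: (those until near)
  Trigram 3: (until near lost)
  Trigram 4: (near lost window)
  Trigram 5: (lost window a)
  Trigram 6: (window a girl)
  Trigram 7: (a girl teacher)
Total word trigrams: 9 - 2 = 7

7


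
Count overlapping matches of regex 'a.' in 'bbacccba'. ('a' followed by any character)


Pattern: a. means 'a' followed by any character.
Scanning 'bbacccba' position-by-position:
  Pos 0: window 'bb' -> no
  Pos 1: window 'ba' -> no
  Pos 2: window 'ac' -> MATCH
  Pos 3: window 'cc' -> no
  Pos 4: window 'cc' -> no
  Pos 5: window 'cb' -> no
  Pos 6: window 'ba' -> no
  Pos 7: window 'a' -> no
Total matches: 1

1


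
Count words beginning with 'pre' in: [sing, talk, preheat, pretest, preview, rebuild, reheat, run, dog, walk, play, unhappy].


Checking each word for prefix 'pre':
  'sing' -> no (count: 0)
  'talk' -> no (count: 0)
  'preheat' -> YES, starts with 'pre' (count: 1)
  'pretest' -> YES, starts with 'pre' (count: 2)
  'preview' -> YES, starts with 'pre' (count: 3)
  'rebuild' -> no (count: 3)
  'reheat' -> no (count: 3)
  'run' -> no (count: 3)
  'dog' -> no (count: 3)
  'walk' -> no (count: 3)
  'play' -> no (count: 3)
  'unhappy' -> no (count: 3)
Total with prefix 'pre': 3

3


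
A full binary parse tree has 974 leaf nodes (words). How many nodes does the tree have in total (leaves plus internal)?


Leaf nodes (terminals): 974
Internal nodes = n - 1 = 974 - 1 = 973
Total = leaves + internal = 974 + 973 = 1947

1947


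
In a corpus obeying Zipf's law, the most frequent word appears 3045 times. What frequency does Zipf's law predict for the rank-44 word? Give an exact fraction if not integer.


Zipf's law: freq(rank) = f1 / rank
f1 = 3045, rank = 44
freq = 3045 / 44
GCD(3045, 44) = 1
Simplified: 3045/44

3045/44


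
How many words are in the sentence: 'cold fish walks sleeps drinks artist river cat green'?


Counting words by splitting on spaces:
  Word 1: 'cold'
  Word 2: 'fish'
  Word 3: 'walks'
  Word 4: 'sleeps'
  Word 5: 'drinks'
  Word 6: 'artist'
  Word 7: 'river'
  Word 8: 'cat'
  Word 9: 'green'
Total words: 9

9


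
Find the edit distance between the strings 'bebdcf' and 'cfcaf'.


Building DP table for s1='bebdcf' (len 6) and s2='cfcaf' (len 5):
       c  f  c  a  f
    0  1  2  3  4  5
  b 1  1  2  3  4  5
  e 2  2  2  3  4  5
  b 3  3  3  3  4  5
  d 4  4  4  4  4  5
  c 5  4  5  4  5  5
  f 6  5  4  5  5  5
Edit distance = dp[6][5] = 5

5


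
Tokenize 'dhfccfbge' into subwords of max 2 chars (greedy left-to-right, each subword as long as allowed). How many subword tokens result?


'dhfccfbge' has 9 characters.
Chunking with max size 2:
  Chunk 1: 'dh' (positions 0-1)
  Chunk 2: 'fc' (positions 2-3)
  Chunk 3: 'cf' (positions 4-5)
  Chunk 4: 'bg' (positions 6-7)
  Chunk 5: 'e' (positions 8-8)
Total chunks: ceil(9 / 2) = 5

5


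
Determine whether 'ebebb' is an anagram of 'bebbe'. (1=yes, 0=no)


Sort characters of 'ebebb': 'bbbee'
Sort characters of 'bebbe': 'bbbee'
Sorted forms match -> they ARE anagrams
Result: 1

1


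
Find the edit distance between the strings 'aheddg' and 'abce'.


Building DP table for s1='aheddg' (len 6) and s2='abce' (len 4):
       a  b  c  e
    0  1  2  3  4
  a 1  0  1  2  3
  h 2  1  1  2  3
  e 3  2  2  2  2
  d 4  3  3  3  3
  d 5  4  4  4  4
  g 6  5  5  5  5
Edit distance = dp[6][4] = 5

5


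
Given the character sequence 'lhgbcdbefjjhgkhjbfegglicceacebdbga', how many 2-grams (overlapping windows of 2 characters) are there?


String 'lhgbcdbefjjhgkhjbfegglicceacebdbga' has length L = 34.
Number of overlapping n-grams = L - n + 1
Substituting: 34 - 2 + 1 = 33

33


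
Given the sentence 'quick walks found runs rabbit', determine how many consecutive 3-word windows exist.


Word trigrams from [5] words:
  Trigram 1: (quick walks found)
  Trigram 2: (walks found runs)
  Trigram 3: (found runs rabbit)
Total word trigrams: 5 - 2 = 3

3


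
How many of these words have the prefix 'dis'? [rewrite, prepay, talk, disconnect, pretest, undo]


Checking each word for prefix 'dis':
  'rewrite' -> no (count: 0)
  'prepay' -> no (count: 0)
  'talk' -> no (count: 0)
  'disconnect' -> YES, starts with 'dis' (count: 1)
  'pretest' -> no (count: 1)
  'undo' -> no (count: 1)
Total with prefix 'dis': 1

1


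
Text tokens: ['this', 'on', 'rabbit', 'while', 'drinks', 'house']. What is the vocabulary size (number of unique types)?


Listing all tokens and tracking unique types:
  Token 1: 'this' -> NEW (unique so far: 1)
  Token 2: 'on' -> NEW (unique so far: 2)
  Token 3: 'rabbit' -> NEW (unique so far: 3)
  Token 4: 'while' -> NEW (unique so far: 4)
  Token 5: 'drinks' -> NEW (unique so far: 5)
  Token 6: 'house' -> NEW (unique so far: 6)
Unique types: ('drinks', 'house', 'on', 'rabbit', 'this', 'while')
Vocabulary size: 6

6


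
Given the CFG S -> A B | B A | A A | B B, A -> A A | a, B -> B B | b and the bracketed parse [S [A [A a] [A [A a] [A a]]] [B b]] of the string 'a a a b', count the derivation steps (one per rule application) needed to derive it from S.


Every bracketed nonterminal node [X ...] in the tree is produced by exactly one rule application.
Reading the tree off as a leftmost derivation:
  Step 1: S  =>  A B   (applied S -> A B)
  Step 2: A B  =>  A A B   (applied A -> A A)
  Step 3: A A B  =>  a A B   (applied A -> a)
  Step 4: a A B  =>  a A A B   (applied A -> A A)
  Step 5: a A A B  =>  a a A B   (applied A -> a)
  Step 6: a a A B  =>  a a a B   (applied A -> a)
  Step 7: a a a B  =>  a a a b   (applied B -> b)
Final yield: a a a b
Total rewrite steps: 7

7


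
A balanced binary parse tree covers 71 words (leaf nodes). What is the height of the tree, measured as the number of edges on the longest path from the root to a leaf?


In a balanced binary tree with n leaves the deepest leaf is ceil(log2(n)) edges below the root.
log2(71) = 6.1497
ceil(6.1497) = 7
height (edges) = 7

7


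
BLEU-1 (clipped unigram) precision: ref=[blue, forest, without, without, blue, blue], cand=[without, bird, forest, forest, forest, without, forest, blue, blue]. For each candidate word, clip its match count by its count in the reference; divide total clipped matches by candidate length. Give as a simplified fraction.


Reference word counts: {'blue': 3, 'forest': 1, 'without': 2}
Checking each candidate word (with clipping):
  'without' -> in reference (ref count 2, used 1/2) -> match (matches: 1)
  'bird' -> not in reference -> no match (matches: 1)
  'forest' -> in reference (ref count 1, used 1/1) -> match (matches: 2)
  'forest' -> ref count 1 already used up (1/1) -> clipped, no match (matches: 2)
  'forest' -> ref count 1 already used up (1/1) -> clipped, no match (matches: 2)
  'without' -> in reference (ref count 2, used 2/2) -> match (matches: 3)
  'forest' -> ref count 1 already used up (1/1) -> clipped, no match (matches: 3)
  'blue' -> in reference (ref count 3, used 1/3) -> match (matches: 4)
  'blue' -> in reference (ref count 3, used 2/3) -> match (matches: 5)
Clipped matches: 5, Candidate length: 9
Precision = 5/9

5/9


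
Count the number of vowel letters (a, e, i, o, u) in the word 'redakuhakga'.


Scanning each character of 'redakuhakga':
  Position 1: 'r' -> consonant (running count: 0)
  Position 2: 'e' -> vowel (running count: 1)
  Position 3: 'd' -> consonant (running count: 1)
  Position 4: 'a' -> vowel (running count: 2)
  Position 5: 'k' -> consonant (running count: 2)
  Position 6: 'u' -> vowel (running count: 3)
  Position 7: 'h' -> consonant (running count: 3)
  Position 8: 'a' -> vowel (running count: 4)
  Position 9: 'k' -> consonant (running count: 4)
  Position 10: 'g' -> consonant (running count: 4)
  Position 11: 'a' -> vowel (running count: 5)
Total vowels: 5

5


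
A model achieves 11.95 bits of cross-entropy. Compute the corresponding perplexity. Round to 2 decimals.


Perplexity formula: PP = 2^H
H = 11.95
PP = 2^11.95
Decompose: 2^11.95 = 2^11 * 2^0.95
2^11 = 2048, 2^0.95 ~ 1.9318727
PP ~ 2048 * 1.9318727 = 3956.4752896
Rounded to 2 decimals: 3956.48

3956.48


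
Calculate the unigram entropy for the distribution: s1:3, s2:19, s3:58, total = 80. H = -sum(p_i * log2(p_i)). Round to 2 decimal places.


Computing entropy H = -sum(p_i * log2(p_i)):
  s1: p = 3/80 = 0.0375, -p*log2(p) = 0.1776
  s2: p = 19/80 = 0.2375, -p*log2(p) = 0.4926
  s3: p = 58/80 = 0.7250, -p*log2(p) = 0.3364
H = sum of terms = 1.0066
Rounded to 2 decimals: 1.01

1.01


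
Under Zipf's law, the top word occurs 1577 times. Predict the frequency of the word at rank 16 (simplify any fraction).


Zipf's law: freq(rank) = f1 / rank
f1 = 1577, rank = 16
freq = 1577 / 16
GCD(1577, 16) = 1
Simplified: 1577/16

1577/16


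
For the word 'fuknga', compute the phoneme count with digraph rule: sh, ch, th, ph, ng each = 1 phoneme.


Parsing 'fuknga' greedily, digraphs first:
  'f' -> consonant phoneme (phonemes so far: 1)
  'u' -> vowel phoneme (phonemes so far: 2)
  'k' -> consonant phoneme (phonemes so far: 3)
  'ng' -> digraph (1 consonant phoneme) (phonemes so far: 4)
  'a' -> vowel phoneme (phonemes so far: 5)
Total phonemes: 5

5


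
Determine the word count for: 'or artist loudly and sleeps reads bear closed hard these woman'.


Counting words by splitting on spaces:
  Word 1: 'or'
  Word 2: 'artist'
  Word 3: 'loudly'
  Word 4: 'and'
  Word 5: 'sleeps'
  Word 6: 'reads'
  Word 7: 'bear'
  Word 8: 'closed'
  Word 9: 'hard'
  Word 10: 'these'
  Word 11: 'woman'
Total words: 11

11


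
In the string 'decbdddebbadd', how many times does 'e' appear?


Scanning 'decbdddebbadd' for 'e':
  Position 1: 'e' -> MATCH (count: 1)
  Position 7: 'e' -> MATCH (count: 2)
Total occurrences of 'e': 2

2


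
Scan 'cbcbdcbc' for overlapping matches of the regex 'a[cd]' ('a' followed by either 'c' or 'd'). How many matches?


Pattern: a[cd] means 'a' followed by either 'c' or 'd'.
Scanning 'cbcbdcbc' position-by-position:
  Pos 0: window 'cb' -> no
  Pos 1: window 'bc' -> no
  Pos 2: window 'cb' -> no
  Pos 3: window 'bd' -> no
  Pos 4: window 'dc' -> no
  Pos 5: window 'cb' -> no
  Pos 6: window 'bc' -> no
  Pos 7: window 'c' -> no
Total matches: 0

0


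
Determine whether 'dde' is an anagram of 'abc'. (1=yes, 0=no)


Sort characters of 'dde': 'dde'
Sort characters of 'abc': 'abc'
Sorted forms differ -> they are NOT anagrams
Result: 0

0


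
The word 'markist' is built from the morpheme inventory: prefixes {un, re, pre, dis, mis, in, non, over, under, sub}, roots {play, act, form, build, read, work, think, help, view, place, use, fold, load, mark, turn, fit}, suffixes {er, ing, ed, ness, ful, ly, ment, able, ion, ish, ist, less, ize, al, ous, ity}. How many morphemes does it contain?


Segmenting 'markist' against the inventory:
  'mark' -> root (morpheme 1)
  'ist' -> suffix (morpheme 2)
Total morphemes: 2

2


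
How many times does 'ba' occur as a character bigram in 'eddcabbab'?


Scanning 'eddcabbab' for bigram 'ba':
  Position 0: 'ed' -> no
  Position 1: 'dd' -> no
  Position 2: 'dc' -> no
  Position 3: 'ca' -> no
  Position 4: 'ab' -> no
  Position 5: 'bb' -> no
  Position 6: 'ba' -> MATCH
  Position 7: 'ab' -> no
Total matches: 1

1


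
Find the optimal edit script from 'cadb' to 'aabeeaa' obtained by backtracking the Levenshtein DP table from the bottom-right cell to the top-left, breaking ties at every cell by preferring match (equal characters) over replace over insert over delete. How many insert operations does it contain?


Edit distance = 6. Backtracking from cell (4, 7) with preference match > replace > insert > delete,
then listing the resulting alignment 'cadb' -> 'aabeeaa' left to right:
  Step 1: replace c->a
  Step 2: keep 'a'
  Step 3: insert 'b' [insertion #1]
  Step 4: insert 'e' [insertion #2]
  Step 5: insert 'e' [insertion #3]
  Step 6: replace d->a
  Step 7: replace b->a
Total insertions: 3

3


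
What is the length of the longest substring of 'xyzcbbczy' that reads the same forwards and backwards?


Scanning 'xyzcbbczy' for palindromic substrings.
Substring at positions 1-8: 'yzcbbczy'.
Check: reverse('yzcbbczy') = 'yzcbbczy' -> palindrome confirmed.
Neighbouring characters ('x' / '-') break symmetry, so it cannot extend further.
No longer palindromic substring exists; longest length = 8

8


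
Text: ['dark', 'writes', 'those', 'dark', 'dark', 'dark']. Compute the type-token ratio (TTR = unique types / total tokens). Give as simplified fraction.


Tokens: 6
Unique types: ('dark', 'those', 'writes') = 3
TTR = 3/6
Simplify: divide both by 3 -> 1/2
TTR = 1/2

1/2


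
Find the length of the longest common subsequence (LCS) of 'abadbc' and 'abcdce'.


DP table for LCS of 'abadbc' and 'abcdce':
       a  b  c  d  c  e
    0  0  0  0  0  0  0
  a 0  1  1  1  1  1  1
  b 0  1  2  2  2  2  2
  a 0  1  2  2  2  2  2
  d 0  1  2  2  3  3  3
  b 0  1  2  2  3  3  3
  c 0  1  2  3  3  4  4
LCS: 'abdc'
LCS length = 4

4


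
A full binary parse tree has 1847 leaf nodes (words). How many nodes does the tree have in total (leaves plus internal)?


Leaf nodes (terminals): 1847
Internal nodes = n - 1 = 1847 - 1 = 1846
Total = leaves + internal = 1847 + 1846 = 3693

3693


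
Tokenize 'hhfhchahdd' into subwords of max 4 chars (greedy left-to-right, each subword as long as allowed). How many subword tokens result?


'hhfhchahdd' has 10 characters.
Chunking with max size 4:
  Chunk 1: 'hhfh' (positions 0-3)
  Chunk 2: 'chah' (positions 4-7)
  Chunk 3: 'dd' (positions 8-9)
Total chunks: ceil(10 / 4) = 3

3


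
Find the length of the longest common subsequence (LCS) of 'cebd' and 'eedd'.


DP table for LCS of 'cebd' and 'eedd':
       e  e  d  d
    0  0  0  0  0
  c 0  0  0  0  0
  e 0  1  1  1  1
  b 0  1  1  1  1
  d 0  1  1  2  2
LCS: 'ed'
LCS length = 2

2


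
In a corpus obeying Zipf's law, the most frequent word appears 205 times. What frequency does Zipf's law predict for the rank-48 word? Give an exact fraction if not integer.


Zipf's law: freq(rank) = f1 / rank
f1 = 205, rank = 48
freq = 205 / 48
GCD(205, 48) = 1
Simplified: 205/48

205/48


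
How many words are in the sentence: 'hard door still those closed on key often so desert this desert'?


Counting words by splitting on spaces:
  Word 1: 'hard'
  Word 2: 'door'
  Word 3: 'still'
  Word 4: 'those'
  Word 5: 'closed'
  Word 6: 'on'
  Word 7: 'key'
  Word 8: 'often'
  Word 9: 'so'
  Word 10: 'desert'
  Word 11: 'this'
  Word 12: 'desert'
Total words: 12

12


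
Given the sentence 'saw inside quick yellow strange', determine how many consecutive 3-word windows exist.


Word trigrams from [5] words:
  Trigram 1: (saw inside quick)
  Trigram 2: (inside quick yellow)
  Trigram 3: (quick yellow strange)
Total word trigrams: 5 - 2 = 3

3


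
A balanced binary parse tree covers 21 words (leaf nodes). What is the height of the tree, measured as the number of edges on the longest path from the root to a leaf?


In a balanced binary tree with n leaves the deepest leaf is ceil(log2(n)) edges below the root.
log2(21) = 4.3923
ceil(4.3923) = 5
height (edges) = 5

5


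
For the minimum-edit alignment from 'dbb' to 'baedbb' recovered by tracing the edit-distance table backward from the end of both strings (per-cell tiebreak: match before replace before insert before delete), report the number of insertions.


Edit distance = 3. Backtracking from cell (3, 6) with preference match > replace > insert > delete,
then listing the resulting alignment 'dbb' -> 'baedbb' left to right:
  Step 1: insert 'b' [insertion #1]
  Step 2: insert 'a' [insertion #2]
  Step 3: insert 'e' [insertion #3]
  Step 4: keep 'd'
  Step 5: keep 'b'
  Step 6: keep 'b'
Total insertions: 3

3


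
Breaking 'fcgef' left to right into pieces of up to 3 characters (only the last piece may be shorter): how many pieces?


'fcgef' has 5 characters.
Chunking with max size 3:
  Chunk 1: 'fcg' (positions 0-2)
  Chunk 2: 'ef' (positions 3-4)
Total chunks: ceil(5 / 3) = 2

2


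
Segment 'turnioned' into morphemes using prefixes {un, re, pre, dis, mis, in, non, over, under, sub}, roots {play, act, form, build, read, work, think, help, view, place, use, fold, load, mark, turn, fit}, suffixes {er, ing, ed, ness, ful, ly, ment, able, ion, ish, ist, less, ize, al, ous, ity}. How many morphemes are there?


Segmenting 'turnioned' against the inventory:
  'turn' -> root (morpheme 1)
  'ion' -> suffix (morpheme 2)
  'ed' -> suffix (morpheme 3)
Total morphemes: 3

3


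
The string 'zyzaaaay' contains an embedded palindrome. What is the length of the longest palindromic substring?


Scanning 'zyzaaaay' for palindromic substrings.
Substring at positions 3-6: 'aaaa'.
Check: reverse('aaaa') = 'aaaa' -> palindrome confirmed.
Neighbouring characters ('z' / 'y') break symmetry, so it cannot extend further.
No longer palindromic substring exists; longest length = 4

4


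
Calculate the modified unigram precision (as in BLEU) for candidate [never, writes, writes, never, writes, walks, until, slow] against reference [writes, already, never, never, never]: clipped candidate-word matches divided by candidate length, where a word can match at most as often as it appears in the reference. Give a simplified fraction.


Reference word counts: {'already': 1, 'never': 3, 'writes': 1}
Checking each candidate word (with clipping):
  'never' -> in reference (ref count 3, used 1/3) -> match (matches: 1)
  'writes' -> in reference (ref count 1, used 1/1) -> match (matches: 2)
  'writes' -> ref count 1 already used up (1/1) -> clipped, no match (matches: 2)
  'never' -> in reference (ref count 3, used 2/3) -> match (matches: 3)
  'writes' -> ref count 1 already used up (1/1) -> clipped, no match (matches: 3)
  'walks' -> not in reference -> no match (matches: 3)
  'until' -> not in reference -> no match (matches: 3)
  'slow' -> not in reference -> no match (matches: 3)
Clipped matches: 3, Candidate length: 8
Precision = 3/8

3/8
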